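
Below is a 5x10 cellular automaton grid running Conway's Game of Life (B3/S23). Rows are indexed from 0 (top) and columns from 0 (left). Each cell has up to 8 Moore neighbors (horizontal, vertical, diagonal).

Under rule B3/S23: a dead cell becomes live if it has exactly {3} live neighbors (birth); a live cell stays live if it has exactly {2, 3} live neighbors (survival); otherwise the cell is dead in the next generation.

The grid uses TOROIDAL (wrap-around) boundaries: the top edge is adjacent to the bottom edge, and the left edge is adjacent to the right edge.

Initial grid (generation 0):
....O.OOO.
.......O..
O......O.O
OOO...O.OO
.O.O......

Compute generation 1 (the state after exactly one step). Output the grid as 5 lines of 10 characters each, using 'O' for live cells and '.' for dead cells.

Answer: ......OOO.
.........O
......OO..
..O....OO.
.O.O.OO...

Derivation:
Simulating step by step:
Generation 0 (given above): 16 live cells
Generation 1: 13 live cells
(generation 1 grid is the final answer)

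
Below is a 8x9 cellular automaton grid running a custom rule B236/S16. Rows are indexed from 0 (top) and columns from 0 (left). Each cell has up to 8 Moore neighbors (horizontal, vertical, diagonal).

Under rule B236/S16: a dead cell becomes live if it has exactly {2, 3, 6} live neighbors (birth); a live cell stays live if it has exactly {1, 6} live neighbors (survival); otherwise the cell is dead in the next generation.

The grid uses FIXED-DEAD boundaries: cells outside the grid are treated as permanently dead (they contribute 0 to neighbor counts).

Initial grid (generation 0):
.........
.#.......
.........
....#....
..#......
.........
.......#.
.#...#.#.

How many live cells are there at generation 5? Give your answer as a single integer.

Answer: 41

Derivation:
Simulating step by step:
Generation 0 (given above): 7 live cells
Generation 1: 8 live cells
.........
.........
.........
...#.....
...#.....
.........
......###
......###
Generation 2: 11 live cells
.........
.........
.........
..###....
..###....
......###
.....#...
.....#...
Generation 3: 21 live cells
.........
.........
..###....
.#...#...
.#...####
..####..#
....#..##
....###..
Generation 4: 18 live cells
.........
..###....
.#...#...
#..#...##
#..#.....
.#.....#.
..#..#...
...#...##
Generation 5: 41 live cells
..###....
.#...#...
#....####
.####.###
.####.###
#.###.#..
.#.##.###
..###.###
Population at generation 5: 41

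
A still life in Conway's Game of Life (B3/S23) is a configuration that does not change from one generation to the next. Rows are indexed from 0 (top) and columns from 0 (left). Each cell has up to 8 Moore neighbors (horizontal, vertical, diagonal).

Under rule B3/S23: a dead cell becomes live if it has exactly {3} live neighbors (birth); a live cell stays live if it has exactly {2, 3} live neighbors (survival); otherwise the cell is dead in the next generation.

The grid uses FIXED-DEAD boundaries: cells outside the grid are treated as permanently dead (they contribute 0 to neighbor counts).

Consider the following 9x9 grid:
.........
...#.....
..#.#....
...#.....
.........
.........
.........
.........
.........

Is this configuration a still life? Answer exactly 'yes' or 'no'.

Compute generation 1 and compare to generation 0 (given above):
Generation 1:
.........
...#.....
..#.#....
...#.....
.........
.........
.........
.........
.........
The grids are IDENTICAL -> still life.

Answer: yes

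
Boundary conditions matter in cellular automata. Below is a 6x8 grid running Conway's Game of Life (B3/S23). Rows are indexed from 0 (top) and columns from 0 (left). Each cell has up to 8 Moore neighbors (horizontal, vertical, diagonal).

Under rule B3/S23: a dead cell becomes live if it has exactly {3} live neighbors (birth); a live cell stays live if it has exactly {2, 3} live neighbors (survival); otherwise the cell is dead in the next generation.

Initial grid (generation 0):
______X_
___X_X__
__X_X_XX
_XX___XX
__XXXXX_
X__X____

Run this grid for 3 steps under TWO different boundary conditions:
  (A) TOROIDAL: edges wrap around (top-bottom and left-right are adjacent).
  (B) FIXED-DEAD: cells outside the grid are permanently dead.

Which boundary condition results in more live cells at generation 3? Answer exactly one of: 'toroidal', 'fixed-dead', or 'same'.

Answer: fixed-dead

Derivation:
Under TOROIDAL boundary, generation 3:
_XXX_X__
_XX_X___
X_______
________
_X______
XX______
Population = 11

Under FIXED-DEAD boundary, generation 3:
____X___
_XX___X_
_______X
_______X
_X____X_
__XX_XX_
Population = 12

Comparison: toroidal=11, fixed-dead=12 -> fixed-dead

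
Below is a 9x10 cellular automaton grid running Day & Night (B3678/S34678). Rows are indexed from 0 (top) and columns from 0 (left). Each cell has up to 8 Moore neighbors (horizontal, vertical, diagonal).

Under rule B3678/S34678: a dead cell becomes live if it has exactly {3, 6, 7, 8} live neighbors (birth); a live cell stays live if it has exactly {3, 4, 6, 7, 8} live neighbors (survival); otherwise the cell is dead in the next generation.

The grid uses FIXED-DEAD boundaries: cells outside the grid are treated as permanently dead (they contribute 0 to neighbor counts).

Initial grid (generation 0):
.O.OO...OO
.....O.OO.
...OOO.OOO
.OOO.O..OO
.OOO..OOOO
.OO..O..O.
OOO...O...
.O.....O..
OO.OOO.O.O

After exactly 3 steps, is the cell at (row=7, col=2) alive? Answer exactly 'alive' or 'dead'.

Answer: alive

Derivation:
Simulating step by step:
Generation 0 (given above): 44 live cells
Generation 1: 39 live cells
.......OO.
..O.OO.OO.
...O.O.OOO
.OO.OO.OO.
O.OO.OOO.O
.OO.....OO
O.O....O..
...OOO..O.
..O...O.O.
Generation 2: 39 live cells
......OOO.
...OO...O.
.O.OOOO.OO
.OO..OO.O.
.O.O.OOOOO
O.O.....O.
..O.O....O
.OOO..O...
...OOO.O..
Generation 3: 33 live cells
.......O..
..OOO..OO.
...O..O.OO
OO..OOOO..
OO..OOO.OO
..O.OOO.O.
..O.......
..O.......
...OO.O...

Cell (7,2) at generation 3: 1 -> alive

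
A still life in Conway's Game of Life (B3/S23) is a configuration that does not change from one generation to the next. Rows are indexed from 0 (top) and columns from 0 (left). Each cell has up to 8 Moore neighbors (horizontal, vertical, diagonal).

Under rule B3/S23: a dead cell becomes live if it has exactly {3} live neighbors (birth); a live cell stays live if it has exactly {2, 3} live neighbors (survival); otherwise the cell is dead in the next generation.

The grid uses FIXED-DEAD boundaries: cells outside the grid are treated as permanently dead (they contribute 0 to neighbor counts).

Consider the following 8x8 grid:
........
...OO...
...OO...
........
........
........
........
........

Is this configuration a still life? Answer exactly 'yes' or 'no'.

Answer: yes

Derivation:
Compute generation 1 and compare to generation 0 (given above):
Generation 1:
........
...OO...
...OO...
........
........
........
........
........
The grids are IDENTICAL -> still life.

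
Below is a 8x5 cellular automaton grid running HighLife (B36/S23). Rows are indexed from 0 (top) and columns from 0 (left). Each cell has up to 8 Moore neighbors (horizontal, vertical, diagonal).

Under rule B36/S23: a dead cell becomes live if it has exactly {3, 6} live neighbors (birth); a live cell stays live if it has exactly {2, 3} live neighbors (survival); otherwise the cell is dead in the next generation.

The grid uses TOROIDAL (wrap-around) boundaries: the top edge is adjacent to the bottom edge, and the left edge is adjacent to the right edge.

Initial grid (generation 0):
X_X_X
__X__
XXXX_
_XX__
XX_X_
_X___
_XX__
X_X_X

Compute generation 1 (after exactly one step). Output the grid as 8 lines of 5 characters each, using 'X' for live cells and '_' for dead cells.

Simulating step by step:
Generation 0 (given above): 19 live cells
Generation 1: 12 live cells
(generation 1 grid is the final answer)

Answer: X_X_X
_X___
X__X_
_____
X____
_____
__XX_
_XX_X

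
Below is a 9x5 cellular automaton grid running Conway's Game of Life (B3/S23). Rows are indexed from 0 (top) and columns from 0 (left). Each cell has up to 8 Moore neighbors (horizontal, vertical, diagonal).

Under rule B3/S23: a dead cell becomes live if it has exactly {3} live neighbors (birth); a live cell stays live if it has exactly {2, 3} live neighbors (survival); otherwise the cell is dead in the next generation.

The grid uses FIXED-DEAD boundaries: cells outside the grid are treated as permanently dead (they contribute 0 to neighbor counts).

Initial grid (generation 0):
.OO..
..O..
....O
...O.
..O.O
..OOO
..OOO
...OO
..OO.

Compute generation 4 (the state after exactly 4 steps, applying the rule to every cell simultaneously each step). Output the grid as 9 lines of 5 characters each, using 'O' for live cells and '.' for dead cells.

Simulating step by step:
Generation 0 (given above): 17 live cells
Generation 1: 14 live cells
.OO..
.OOO.
...O.
...OO
..O.O
.O...
.....
.....
..OOO
Generation 2: 10 live cells
.O.O.
.O.O.
.....
..O.O
..O.O
.....
.....
...O.
...O.
Generation 3: 2 live cells
.....
.....
..OO.
.....
.....
.....
.....
.....
.....
Generation 4: 0 live cells
(generation 4 grid is the final answer)

Answer: .....
.....
.....
.....
.....
.....
.....
.....
.....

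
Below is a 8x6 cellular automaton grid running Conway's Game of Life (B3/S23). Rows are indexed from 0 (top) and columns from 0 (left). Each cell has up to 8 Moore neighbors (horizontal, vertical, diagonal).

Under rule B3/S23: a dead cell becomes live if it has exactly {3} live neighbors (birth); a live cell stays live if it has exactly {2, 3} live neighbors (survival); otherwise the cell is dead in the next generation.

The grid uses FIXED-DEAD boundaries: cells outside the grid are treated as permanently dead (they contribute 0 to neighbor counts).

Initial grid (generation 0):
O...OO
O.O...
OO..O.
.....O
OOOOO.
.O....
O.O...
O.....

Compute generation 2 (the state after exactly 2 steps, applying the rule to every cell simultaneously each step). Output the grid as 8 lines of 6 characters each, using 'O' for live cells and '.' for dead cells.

Answer: ....O.
O.O.O.
OO...O
...OO.
.OOOO.
O.OO..
......
......

Derivation:
Simulating step by step:
Generation 0 (given above): 18 live cells
Generation 1: 15 live cells
.O....
O..OOO
OO....
.....O
OOOOO.
......
O.....
.O....
Generation 2: 16 live cells
(generation 2 grid is the final answer)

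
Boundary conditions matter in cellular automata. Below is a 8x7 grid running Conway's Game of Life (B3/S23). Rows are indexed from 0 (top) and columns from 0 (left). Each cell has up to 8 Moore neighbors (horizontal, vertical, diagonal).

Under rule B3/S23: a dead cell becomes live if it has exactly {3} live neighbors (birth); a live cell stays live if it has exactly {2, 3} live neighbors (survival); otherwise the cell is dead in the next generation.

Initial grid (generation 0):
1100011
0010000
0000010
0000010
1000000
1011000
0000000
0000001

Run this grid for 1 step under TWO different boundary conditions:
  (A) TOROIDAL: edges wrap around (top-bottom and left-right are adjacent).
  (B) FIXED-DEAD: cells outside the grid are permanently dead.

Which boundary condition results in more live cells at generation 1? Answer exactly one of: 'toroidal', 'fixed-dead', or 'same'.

Answer: toroidal

Derivation:
Under TOROIDAL boundary, generation 1:
1100011
1100010
0000000
0000001
0100001
0100000
0000000
0000011
Population = 13

Under FIXED-DEAD boundary, generation 1:
0100000
0100011
0000000
0000000
0100000
0100000
0000000
0000000
Population = 6

Comparison: toroidal=13, fixed-dead=6 -> toroidal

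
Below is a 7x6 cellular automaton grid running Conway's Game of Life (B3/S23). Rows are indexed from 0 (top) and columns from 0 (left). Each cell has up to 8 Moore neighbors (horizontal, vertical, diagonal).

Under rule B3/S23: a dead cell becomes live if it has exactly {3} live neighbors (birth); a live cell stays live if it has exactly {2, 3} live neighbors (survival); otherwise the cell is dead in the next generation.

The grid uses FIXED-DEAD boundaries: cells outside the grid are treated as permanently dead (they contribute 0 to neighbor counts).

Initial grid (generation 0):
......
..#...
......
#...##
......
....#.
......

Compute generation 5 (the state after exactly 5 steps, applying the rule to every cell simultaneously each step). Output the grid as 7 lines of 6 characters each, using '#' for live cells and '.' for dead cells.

Answer: ......
......
......
......
......
......
......

Derivation:
Simulating step by step:
Generation 0 (given above): 5 live cells
Generation 1: 2 live cells
......
......
......
......
....##
......
......
Generation 2: 0 live cells
......
......
......
......
......
......
......
Generation 3: 0 live cells
......
......
......
......
......
......
......
Generation 4: 0 live cells
......
......
......
......
......
......
......
Generation 5: 0 live cells
(generation 5 grid is the final answer)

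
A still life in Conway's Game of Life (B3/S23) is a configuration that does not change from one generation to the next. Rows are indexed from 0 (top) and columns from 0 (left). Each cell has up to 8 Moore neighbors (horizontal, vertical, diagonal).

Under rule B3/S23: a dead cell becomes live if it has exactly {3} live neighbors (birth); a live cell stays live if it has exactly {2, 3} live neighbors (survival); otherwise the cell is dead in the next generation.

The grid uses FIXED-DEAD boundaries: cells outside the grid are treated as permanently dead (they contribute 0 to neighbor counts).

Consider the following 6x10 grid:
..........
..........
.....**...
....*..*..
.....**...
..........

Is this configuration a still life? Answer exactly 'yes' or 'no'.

Compute generation 1 and compare to generation 0 (given above):
Generation 1:
..........
..........
.....**...
....*..*..
.....**...
..........
The grids are IDENTICAL -> still life.

Answer: yes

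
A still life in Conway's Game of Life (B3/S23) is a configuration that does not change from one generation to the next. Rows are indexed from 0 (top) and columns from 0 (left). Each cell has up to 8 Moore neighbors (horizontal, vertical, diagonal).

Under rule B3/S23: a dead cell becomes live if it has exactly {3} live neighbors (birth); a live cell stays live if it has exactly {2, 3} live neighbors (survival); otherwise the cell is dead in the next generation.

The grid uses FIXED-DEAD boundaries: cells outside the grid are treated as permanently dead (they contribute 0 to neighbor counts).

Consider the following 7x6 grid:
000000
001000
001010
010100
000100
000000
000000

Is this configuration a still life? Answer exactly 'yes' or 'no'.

Answer: no

Derivation:
Compute generation 1 and compare to generation 0 (given above):
Generation 1:
000000
000100
011000
000110
001000
000000
000000
Cell (1,2) differs: gen0=1 vs gen1=0 -> NOT a still life.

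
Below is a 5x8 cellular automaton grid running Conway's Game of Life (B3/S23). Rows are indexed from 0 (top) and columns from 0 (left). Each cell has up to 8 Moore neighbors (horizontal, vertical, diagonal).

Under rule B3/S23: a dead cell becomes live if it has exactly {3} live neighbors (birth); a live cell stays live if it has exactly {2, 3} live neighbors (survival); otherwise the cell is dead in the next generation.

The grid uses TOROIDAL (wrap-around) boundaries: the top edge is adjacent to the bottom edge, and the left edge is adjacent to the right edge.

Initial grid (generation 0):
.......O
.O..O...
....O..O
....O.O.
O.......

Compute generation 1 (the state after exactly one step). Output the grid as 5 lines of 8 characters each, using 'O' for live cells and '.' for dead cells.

Answer: O.......
O.......
...OO...
.....O.O
.......O

Derivation:
Simulating step by step:
Generation 0 (given above): 8 live cells
Generation 1: 7 live cells
(generation 1 grid is the final answer)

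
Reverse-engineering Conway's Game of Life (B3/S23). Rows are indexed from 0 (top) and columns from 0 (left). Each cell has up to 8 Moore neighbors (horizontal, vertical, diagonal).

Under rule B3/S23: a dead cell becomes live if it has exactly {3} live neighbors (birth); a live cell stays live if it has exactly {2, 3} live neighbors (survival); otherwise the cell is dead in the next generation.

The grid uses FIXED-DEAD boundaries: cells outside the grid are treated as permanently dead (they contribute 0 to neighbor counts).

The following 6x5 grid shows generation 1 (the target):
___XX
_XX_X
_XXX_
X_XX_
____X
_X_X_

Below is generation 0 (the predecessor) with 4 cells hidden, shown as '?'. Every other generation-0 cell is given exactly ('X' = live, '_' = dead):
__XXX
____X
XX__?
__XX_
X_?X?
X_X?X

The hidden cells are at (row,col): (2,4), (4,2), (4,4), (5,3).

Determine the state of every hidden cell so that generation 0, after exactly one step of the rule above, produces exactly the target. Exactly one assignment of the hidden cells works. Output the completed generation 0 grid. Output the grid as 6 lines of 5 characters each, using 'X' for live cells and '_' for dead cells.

Hidden generation-0 cells (in order): (2,4), (4,2), (4,4), (5,3).
A hidden cell only influences target cells in its own 3x3 neighborhood. Try each of the 2^4 = 16 assignments, step the completed generation 0 forward once under B3/S23, and compare with the target:
  (2,4)=_ (4,2)=_ (4,4)=_ (5,3)=_ -> step reproduces the target at every cell -> ACCEPT
  (2,4)=_ (4,2)=_ (4,4)=_ (5,3)=X -> step gives (4,4)='_' but target has 'X' -> reject
  (2,4)=_ (4,2)=_ (4,4)=X (5,3)=_ -> step gives (3,4)='X' but target has '_' -> reject
  (2,4)=_ (4,2)=_ (4,4)=X (5,3)=X -> step gives (3,4)='X' but target has '_' -> reject
  (2,4)=_ (4,2)=X (4,4)=_ (5,3)=_ -> step gives (3,2)='_' but target has 'X' -> reject
  (2,4)=_ (4,2)=X (4,4)=_ (5,3)=X -> step gives (3,2)='_' but target has 'X' -> reject
  (2,4)=_ (4,2)=X (4,4)=X (5,3)=_ -> step gives (3,2)='_' but target has 'X' -> reject
  (2,4)=_ (4,2)=X (4,4)=X (5,3)=X -> step gives (3,2)='_' but target has 'X' -> reject
  (2,4)=X (4,2)=_ (4,4)=_ (5,3)=_ -> step gives (2,3)='_' but target has 'X' -> reject
  (2,4)=X (4,2)=_ (4,4)=_ (5,3)=X -> step gives (2,3)='_' but target has 'X' -> reject
  (2,4)=X (4,2)=_ (4,4)=X (5,3)=_ -> step gives (2,3)='_' but target has 'X' -> reject
  (2,4)=X (4,2)=_ (4,4)=X (5,3)=X -> step gives (2,3)='_' but target has 'X' -> reject
  (2,4)=X (4,2)=X (4,4)=_ (5,3)=_ -> step gives (2,3)='_' but target has 'X' -> reject
  (2,4)=X (4,2)=X (4,4)=_ (5,3)=X -> step gives (2,3)='_' but target has 'X' -> reject
  (2,4)=X (4,2)=X (4,4)=X (5,3)=_ -> step gives (2,3)='_' but target has 'X' -> reject
  (2,4)=X (4,2)=X (4,4)=X (5,3)=X -> step gives (2,3)='_' but target has 'X' -> reject
Unique solution: (2,4)=dead, (4,2)=dead, (4,4)=dead, (5,3)=dead.
Check: live-neighbor counts of every cell in the completed generation 0:
01132
23342
12332
34322
14443
13131
Applying B3/S23 to generation 0 with these counts gives:
___XX
_XX_X
_XXX_
X_XX_
____X
_X_X_
which matches the target exactly.

Answer: __XXX
____X
XX___
__XX_
X__X_
X_X_X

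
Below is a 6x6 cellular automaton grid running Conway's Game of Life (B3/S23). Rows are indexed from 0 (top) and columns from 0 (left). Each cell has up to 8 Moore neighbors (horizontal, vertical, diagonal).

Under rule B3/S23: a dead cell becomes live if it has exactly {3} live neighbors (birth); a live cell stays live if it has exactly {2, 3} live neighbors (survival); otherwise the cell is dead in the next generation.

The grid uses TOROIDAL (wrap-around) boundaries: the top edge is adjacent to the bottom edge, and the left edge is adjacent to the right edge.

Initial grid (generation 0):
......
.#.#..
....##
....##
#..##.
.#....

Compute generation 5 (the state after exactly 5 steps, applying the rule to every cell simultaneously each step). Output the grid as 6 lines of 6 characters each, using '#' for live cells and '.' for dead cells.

Simulating step by step:
Generation 0 (given above): 10 live cells
Generation 1: 9 live cells
..#...
....#.
#..#.#
#.....
#..##.
......
Generation 2: 11 live cells
......
...###
#...##
##.#..
.....#
...#..
Generation 3: 9 live cells
...#..
#..#..
.##...
.#....
#.#.#.
......
Generation 4: 9 live cells
......
.#.#..
###...
#..#..
.#....
...#..
Generation 5: 7 live cells
(generation 5 grid is the final answer)

Answer: ..#...
##....
#..#..
#.....
..#...
......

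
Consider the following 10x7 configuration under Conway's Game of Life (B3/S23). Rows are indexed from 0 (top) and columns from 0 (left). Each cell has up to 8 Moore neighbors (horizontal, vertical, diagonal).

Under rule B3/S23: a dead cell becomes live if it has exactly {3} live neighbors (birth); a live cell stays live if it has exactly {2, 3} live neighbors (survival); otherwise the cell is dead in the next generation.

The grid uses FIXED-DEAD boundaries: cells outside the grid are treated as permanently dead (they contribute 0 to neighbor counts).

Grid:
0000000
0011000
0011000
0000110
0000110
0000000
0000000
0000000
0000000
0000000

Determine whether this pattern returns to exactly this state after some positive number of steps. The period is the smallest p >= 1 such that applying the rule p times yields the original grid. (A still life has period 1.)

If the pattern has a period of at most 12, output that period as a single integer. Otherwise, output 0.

Answer: 2

Derivation:
Simulating and comparing each generation to the original:
Gen 0 (original, given above): 8 live cells
Gen 1: 6 live cells, differs from original
Gen 2: 8 live cells, MATCHES original -> period = 2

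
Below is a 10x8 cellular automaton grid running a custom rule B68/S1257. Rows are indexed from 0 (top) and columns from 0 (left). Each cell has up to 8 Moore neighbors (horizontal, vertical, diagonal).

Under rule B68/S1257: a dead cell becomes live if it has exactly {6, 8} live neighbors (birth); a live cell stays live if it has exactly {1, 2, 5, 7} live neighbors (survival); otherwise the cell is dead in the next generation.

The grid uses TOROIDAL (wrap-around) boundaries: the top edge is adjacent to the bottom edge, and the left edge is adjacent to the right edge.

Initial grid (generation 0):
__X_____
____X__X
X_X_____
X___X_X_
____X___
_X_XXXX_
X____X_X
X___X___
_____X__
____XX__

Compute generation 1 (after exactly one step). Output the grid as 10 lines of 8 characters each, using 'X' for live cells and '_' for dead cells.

Simulating step by step:
Generation 0 (given above): 22 live cells
Generation 1: 11 live cells
(generation 1 grid is the final answer)

Answer: ________
_______X
X_______
X___X___
_____X__
_X_X____
________
X___X___
________
____XX__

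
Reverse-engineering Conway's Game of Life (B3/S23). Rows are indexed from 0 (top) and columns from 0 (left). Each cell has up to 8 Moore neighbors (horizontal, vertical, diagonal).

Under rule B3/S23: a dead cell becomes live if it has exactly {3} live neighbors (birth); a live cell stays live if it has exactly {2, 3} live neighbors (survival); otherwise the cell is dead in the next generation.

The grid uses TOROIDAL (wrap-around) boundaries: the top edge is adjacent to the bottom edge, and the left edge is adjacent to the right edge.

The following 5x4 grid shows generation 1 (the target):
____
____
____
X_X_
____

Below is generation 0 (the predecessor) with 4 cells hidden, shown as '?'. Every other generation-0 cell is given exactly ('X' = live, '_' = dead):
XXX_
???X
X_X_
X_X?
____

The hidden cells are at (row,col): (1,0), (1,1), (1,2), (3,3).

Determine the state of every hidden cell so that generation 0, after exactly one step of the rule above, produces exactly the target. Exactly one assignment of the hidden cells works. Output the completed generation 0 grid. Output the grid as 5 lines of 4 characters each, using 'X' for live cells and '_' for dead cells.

Answer: XXX_
XXXX
X_X_
X_XX
____

Derivation:
Hidden generation-0 cells (in order): (1,0), (1,1), (1,2), (3,3).
A hidden cell only influences target cells in its own 3x3 neighborhood. Try each of the 2^4 = 16 assignments, step the completed generation 0 forward once under B3/S23, and compare with the target:
  (1,0)=_ (1,1)=_ (1,2)=_ (3,3)=_ -> step gives (0,0)='X' but target has '_' -> reject
  (1,0)=_ (1,1)=_ (1,2)=_ (3,3)=X -> step gives (0,0)='X' but target has '_' -> reject
  (1,0)=_ (1,1)=_ (1,2)=X (3,3)=_ -> step gives (0,0)='X' but target has '_' -> reject
  (1,0)=_ (1,1)=_ (1,2)=X (3,3)=X -> step gives (0,0)='X' but target has '_' -> reject
  (1,0)=_ (1,1)=X (1,2)=_ (3,3)=_ -> step gives (0,0)='X' but target has '_' -> reject
  (1,0)=_ (1,1)=X (1,2)=_ (3,3)=X -> step gives (0,0)='X' but target has '_' -> reject
  (1,0)=_ (1,1)=X (1,2)=X (3,3)=_ -> step gives (0,0)='X' but target has '_' -> reject
  (1,0)=_ (1,1)=X (1,2)=X (3,3)=X -> step gives (0,0)='X' but target has '_' -> reject
  (1,0)=X (1,1)=_ (1,2)=_ (3,3)=_ -> step gives (0,0)='X' but target has '_' -> reject
  (1,0)=X (1,1)=_ (1,2)=_ (3,3)=X -> step gives (0,0)='X' but target has '_' -> reject
  (1,0)=X (1,1)=_ (1,2)=X (3,3)=_ -> step gives (0,0)='X' but target has '_' -> reject
  (1,0)=X (1,1)=_ (1,2)=X (3,3)=X -> step gives (0,0)='X' but target has '_' -> reject
  (1,0)=X (1,1)=X (1,2)=_ (3,3)=_ -> step gives (0,2)='X' but target has '_' -> reject
  (1,0)=X (1,1)=X (1,2)=_ (3,3)=X -> step gives (0,2)='X' but target has '_' -> reject
  (1,0)=X (1,1)=X (1,2)=X (3,3)=_ -> step gives (3,0)='_' but target has 'X' -> reject
  (1,0)=X (1,1)=X (1,2)=X (3,3)=X -> step reproduces the target at every cell -> ACCEPT
Unique solution: (1,0)=live, (1,1)=live, (1,2)=live, (3,3)=live.
Check: live-neighbor counts of every cell in the completed generation 0:
4545
5756
5758
2424
4545
Applying B3/S23 to generation 0 with these counts gives:
____
____
____
X_X_
____
which matches the target exactly.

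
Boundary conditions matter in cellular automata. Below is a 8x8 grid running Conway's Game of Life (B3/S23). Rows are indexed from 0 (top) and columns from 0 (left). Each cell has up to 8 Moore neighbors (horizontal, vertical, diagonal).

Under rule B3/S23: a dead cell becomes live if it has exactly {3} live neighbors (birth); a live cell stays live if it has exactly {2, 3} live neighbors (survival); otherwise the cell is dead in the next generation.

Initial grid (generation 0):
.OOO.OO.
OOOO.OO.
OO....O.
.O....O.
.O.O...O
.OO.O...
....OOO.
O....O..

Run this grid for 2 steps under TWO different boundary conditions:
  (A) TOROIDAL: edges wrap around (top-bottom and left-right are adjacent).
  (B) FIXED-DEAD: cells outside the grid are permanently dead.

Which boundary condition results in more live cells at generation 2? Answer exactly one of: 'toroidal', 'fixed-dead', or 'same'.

Under TOROIDAL boundary, generation 2:
...OO...
........
........
..O.....
...O.O.O
O...O..O
....O.O.
OO......
Population = 13

Under FIXED-DEAD boundary, generation 2:
....O.O.
....OO.O
........
OOO...OO
O..O.OOO
....O...
.O....OO
...OO.O.
Population = 22

Comparison: toroidal=13, fixed-dead=22 -> fixed-dead

Answer: fixed-dead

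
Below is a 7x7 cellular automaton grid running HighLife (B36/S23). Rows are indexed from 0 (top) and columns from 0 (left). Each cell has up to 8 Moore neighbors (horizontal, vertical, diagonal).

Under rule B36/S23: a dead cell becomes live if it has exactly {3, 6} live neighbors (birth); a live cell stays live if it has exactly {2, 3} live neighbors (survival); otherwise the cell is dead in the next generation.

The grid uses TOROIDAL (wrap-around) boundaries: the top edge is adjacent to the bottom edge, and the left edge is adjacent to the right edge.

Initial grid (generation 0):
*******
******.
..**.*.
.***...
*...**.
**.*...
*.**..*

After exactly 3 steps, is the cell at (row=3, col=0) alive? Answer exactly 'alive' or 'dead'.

Simulating step by step:
Generation 0 (given above): 29 live cells
Generation 1: 14 live cells
.......
......*
**..***
.*...**
*...*.*
...*.*.
.......
Generation 2: 9 live cells
.......
......*
.*..*..
.*.....
*...*..
....***
.......
Generation 3: 10 live cells
.......
.......
*......
**.....
*...*.*
....***
.....*.

Cell (3,0) at generation 3: 1 -> alive

Answer: alive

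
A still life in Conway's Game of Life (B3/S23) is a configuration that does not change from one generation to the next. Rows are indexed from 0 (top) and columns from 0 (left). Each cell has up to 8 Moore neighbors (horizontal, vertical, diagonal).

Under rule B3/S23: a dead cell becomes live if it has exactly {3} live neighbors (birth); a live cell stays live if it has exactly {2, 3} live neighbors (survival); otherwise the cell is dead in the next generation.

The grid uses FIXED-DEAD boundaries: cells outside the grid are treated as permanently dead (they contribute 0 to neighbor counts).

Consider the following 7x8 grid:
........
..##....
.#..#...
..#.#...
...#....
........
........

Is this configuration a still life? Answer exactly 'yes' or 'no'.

Compute generation 1 and compare to generation 0 (given above):
Generation 1:
........
..##....
.#..#...
..#.#...
...#....
........
........
The grids are IDENTICAL -> still life.

Answer: yes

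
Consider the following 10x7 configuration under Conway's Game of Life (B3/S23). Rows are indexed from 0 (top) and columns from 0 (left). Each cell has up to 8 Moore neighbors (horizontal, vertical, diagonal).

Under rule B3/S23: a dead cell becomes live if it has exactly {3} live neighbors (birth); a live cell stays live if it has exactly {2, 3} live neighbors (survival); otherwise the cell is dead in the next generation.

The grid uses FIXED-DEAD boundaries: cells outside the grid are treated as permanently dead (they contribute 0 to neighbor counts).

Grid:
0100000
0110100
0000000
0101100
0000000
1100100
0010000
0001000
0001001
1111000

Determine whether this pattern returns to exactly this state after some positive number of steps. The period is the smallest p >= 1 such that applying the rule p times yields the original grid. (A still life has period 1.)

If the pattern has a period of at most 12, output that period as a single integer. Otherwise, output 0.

Answer: 0

Derivation:
Simulating and comparing each generation to the original:
Gen 0 (original, given above): 18 live cells
Gen 1: 23 live cells, differs from original
Gen 2: 20 live cells, differs from original
Gen 3: 23 live cells, differs from original
Gen 4: 20 live cells, differs from original
Gen 5: 19 live cells, differs from original
Gen 6: 19 live cells, differs from original
Gen 7: 25 live cells, differs from original
Gen 8: 15 live cells, differs from original
Gen 9: 17 live cells, differs from original
Gen 10: 15 live cells, differs from original
Gen 11: 19 live cells, differs from original
Gen 12: 14 live cells, differs from original
No period found within 12 steps.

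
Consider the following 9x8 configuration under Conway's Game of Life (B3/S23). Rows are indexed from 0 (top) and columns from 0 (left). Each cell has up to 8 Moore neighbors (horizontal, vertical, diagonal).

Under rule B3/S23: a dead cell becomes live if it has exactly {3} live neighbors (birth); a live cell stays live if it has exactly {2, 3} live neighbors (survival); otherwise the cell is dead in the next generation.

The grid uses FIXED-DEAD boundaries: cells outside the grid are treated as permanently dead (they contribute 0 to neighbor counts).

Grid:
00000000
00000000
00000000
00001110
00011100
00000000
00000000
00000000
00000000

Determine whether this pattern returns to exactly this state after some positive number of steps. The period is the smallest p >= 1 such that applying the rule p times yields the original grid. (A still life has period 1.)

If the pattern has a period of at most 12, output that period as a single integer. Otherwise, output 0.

Simulating and comparing each generation to the original:
Gen 0 (original, given above): 6 live cells
Gen 1: 6 live cells, differs from original
Gen 2: 6 live cells, MATCHES original -> period = 2

Answer: 2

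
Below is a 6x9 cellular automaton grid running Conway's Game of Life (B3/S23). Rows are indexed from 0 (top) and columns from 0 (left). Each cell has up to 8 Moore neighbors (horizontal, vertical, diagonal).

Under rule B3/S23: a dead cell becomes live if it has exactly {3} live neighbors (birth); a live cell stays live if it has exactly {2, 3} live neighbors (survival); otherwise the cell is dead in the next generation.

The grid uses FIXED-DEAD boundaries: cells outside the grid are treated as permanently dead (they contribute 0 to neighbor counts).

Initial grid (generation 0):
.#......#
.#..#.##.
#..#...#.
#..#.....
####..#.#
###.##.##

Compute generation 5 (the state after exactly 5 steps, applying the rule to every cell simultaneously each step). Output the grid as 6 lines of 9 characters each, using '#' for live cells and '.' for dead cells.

Answer: .....##..
.....##..
.........
.........
.........
.........

Derivation:
Simulating step by step:
Generation 0 (given above): 24 live cells
Generation 1: 27 live cells
.......#.
###...###
#####.##.
#..##..#.
.....##.#
#...#####
Generation 2: 14 live cells
.#....###
#....#..#
....#....
#.......#
...#....#
....#...#
Generation 3: 8 live cells
......###
.....##.#
.........
.........
.......##
.........
Generation 4: 6 live cells
.....##.#
.....##.#
.........
.........
.........
.........
Generation 5: 4 live cells
(generation 5 grid is the final answer)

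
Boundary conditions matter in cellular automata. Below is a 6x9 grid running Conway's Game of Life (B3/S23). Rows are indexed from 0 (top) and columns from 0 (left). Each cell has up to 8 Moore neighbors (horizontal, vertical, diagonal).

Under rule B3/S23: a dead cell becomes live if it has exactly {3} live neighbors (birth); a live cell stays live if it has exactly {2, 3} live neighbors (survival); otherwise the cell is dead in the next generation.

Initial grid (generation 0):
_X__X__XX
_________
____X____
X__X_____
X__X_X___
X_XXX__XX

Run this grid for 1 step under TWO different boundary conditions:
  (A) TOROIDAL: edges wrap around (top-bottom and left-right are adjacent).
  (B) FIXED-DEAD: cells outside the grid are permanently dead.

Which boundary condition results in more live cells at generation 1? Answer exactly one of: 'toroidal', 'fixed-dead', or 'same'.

Answer: toroidal

Derivation:
Under TOROIDAL boundary, generation 1:
_XX_X__X_
_________
_________
___X_____
X________
__X__XXX_
Population = 10

Under FIXED-DEAD boundary, generation 1:
_________
_________
_________
___X_____
X________
_XXXX____
Population = 6

Comparison: toroidal=10, fixed-dead=6 -> toroidal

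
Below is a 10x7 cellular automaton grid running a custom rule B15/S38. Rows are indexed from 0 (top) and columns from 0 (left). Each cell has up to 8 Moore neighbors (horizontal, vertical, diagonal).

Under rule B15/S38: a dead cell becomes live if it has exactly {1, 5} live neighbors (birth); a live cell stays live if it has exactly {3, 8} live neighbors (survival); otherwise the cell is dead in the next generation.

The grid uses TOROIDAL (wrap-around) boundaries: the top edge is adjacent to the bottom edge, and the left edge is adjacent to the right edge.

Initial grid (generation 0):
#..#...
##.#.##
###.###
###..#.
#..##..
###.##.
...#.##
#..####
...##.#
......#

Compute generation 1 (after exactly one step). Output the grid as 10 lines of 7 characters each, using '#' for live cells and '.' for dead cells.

Answer: ......#
..###..
.......
...##..
..#...#
####..#
#......
##.....
.#.#...
.#.....

Derivation:
Simulating step by step:
Generation 0 (given above): 37 live cells
Generation 1: 19 live cells
(generation 1 grid is the final answer)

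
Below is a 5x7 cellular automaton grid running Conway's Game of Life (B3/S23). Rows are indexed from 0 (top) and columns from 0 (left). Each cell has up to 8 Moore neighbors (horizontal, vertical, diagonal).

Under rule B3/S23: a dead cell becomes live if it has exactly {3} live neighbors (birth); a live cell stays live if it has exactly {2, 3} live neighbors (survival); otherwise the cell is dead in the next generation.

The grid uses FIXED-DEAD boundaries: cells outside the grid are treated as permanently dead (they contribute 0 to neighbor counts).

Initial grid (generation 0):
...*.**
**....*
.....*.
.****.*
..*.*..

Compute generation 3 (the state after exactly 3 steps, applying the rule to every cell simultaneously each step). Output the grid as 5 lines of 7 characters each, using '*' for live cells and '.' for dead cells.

Simulating step by step:
Generation 0 (given above): 14 live cells
Generation 1: 16 live cells
.....**
....*.*
*..****
.**.*..
.**.**.
Generation 2: 12 live cells
.....**
...*...
.**...*
*.....*
.**.**.
Generation 3: 10 live cells
(generation 3 grid is the final answer)

Answer: .......
..*..**
.**....
*..*..*
.*...*.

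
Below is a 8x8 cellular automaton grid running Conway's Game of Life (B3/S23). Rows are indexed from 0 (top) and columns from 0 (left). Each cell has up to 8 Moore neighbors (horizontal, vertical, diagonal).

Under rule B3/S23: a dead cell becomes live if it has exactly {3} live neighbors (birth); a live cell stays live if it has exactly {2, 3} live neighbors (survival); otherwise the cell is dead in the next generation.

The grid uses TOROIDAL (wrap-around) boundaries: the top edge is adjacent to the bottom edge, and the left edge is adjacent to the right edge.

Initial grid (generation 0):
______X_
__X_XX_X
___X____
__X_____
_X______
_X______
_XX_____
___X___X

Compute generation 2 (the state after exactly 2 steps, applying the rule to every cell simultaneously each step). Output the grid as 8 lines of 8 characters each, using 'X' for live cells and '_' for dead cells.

Simulating step by step:
Generation 0 (given above): 13 live cells
Generation 1: 21 live cells
___XXXXX
___XXXX_
__XXX___
__X_____
_XX_____
XX______
XXX_____
__X_____
Generation 2: 14 live cells
(generation 2 grid is the final answer)

Answer: __X____X
_______X
__X_____
________
X_X_____
________
X_X_____
X_X_XXXX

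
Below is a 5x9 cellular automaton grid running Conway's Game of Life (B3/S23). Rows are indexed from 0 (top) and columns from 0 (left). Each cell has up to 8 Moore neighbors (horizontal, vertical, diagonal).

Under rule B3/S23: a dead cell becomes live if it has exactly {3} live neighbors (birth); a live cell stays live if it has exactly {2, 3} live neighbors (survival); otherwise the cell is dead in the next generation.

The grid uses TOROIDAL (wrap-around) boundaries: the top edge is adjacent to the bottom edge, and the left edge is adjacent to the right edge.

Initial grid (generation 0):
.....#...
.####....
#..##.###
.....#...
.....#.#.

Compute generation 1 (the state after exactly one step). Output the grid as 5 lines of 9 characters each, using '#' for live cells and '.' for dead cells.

Simulating step by step:
Generation 0 (given above): 14 live cells
Generation 1: 18 live cells
(generation 1 grid is the final answer)

Answer: ..##.##..
###...###
##....###
.....#...
....##...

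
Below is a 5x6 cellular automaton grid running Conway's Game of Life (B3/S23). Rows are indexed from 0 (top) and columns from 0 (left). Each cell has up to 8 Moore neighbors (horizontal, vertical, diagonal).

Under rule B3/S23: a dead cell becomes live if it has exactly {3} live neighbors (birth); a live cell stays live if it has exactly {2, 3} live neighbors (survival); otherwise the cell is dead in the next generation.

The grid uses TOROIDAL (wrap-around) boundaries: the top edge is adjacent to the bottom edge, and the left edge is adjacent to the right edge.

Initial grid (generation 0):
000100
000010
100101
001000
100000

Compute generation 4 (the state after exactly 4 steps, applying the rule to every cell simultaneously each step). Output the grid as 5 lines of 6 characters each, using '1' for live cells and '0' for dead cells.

Simulating step by step:
Generation 0 (given above): 7 live cells
Generation 1: 9 live cells
000000
000111
000111
110001
000000
Generation 2: 8 live cells
000010
000101
001100
100001
100000
Generation 3: 12 live cells
000011
001100
101101
110001
100000
Generation 4: 12 live cells
(generation 4 grid is the final answer)

Answer: 000111
111000
000101
001010
010010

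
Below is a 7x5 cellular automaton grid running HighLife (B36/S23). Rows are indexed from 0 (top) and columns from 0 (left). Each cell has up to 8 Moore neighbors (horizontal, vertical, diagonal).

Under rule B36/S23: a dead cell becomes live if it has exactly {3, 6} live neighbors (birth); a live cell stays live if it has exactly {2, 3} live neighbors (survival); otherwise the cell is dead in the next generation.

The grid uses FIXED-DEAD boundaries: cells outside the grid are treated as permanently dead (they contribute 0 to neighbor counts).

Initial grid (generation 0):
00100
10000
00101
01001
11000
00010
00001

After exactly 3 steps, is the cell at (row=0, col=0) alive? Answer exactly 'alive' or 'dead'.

Answer: dead

Derivation:
Simulating step by step:
Generation 0 (given above): 10 live cells
Generation 1: 11 live cells
00000
01010
01010
11110
11100
00000
00000
Generation 2: 6 live cells
00000
00000
00011
00010
10010
01000
00000
Generation 3: 5 live cells
00000
00000
00011
00110
00100
00000
00000

Cell (0,0) at generation 3: 0 -> dead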